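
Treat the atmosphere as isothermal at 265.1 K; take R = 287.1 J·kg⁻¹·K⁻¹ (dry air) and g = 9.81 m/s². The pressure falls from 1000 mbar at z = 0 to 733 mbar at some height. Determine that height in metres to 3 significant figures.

z ≈ 2410 m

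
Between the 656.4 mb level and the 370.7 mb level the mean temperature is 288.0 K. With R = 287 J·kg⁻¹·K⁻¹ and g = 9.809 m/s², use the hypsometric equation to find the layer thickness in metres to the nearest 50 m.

Δz ≈ 4800 m

Hypsometric equation: Δz = (R T̄/g) ln(P₁/P₂).
R T̄/g = 287 × 288.0 / 9.809 = 8426.5 m.
ln(656.4/370.7) = ln(1.7707) = 0.57137.
Δz = 8426.5 × 0.57137 = 4814.6 m.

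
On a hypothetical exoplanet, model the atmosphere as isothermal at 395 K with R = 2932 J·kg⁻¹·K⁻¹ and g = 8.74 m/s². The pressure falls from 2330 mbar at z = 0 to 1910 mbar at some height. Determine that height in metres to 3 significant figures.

Scale height: H = RT/g = 2932 × 395 / 8.74 = 132510 m.
Invert the barometric formula: z = H ln(P₀/P).
P₀/P = 2330/1910 = 1.2199; ln(1.2199) = 0.19877.
z = 132510 × 0.19877 = 26339 m.

z ≈ 26300 m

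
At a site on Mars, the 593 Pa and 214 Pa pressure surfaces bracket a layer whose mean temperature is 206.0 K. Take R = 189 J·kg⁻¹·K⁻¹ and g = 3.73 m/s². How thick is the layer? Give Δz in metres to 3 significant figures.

Hypsometric equation: Δz = (R T̄/g) ln(P₁/P₂).
R T̄/g = 189 × 206.0 / 3.73 = 10438 m.
ln(593/214) = ln(2.7710) = 1.0192.
Δz = 10438 × 1.0192 = 10638 m.

Δz ≈ 10600 m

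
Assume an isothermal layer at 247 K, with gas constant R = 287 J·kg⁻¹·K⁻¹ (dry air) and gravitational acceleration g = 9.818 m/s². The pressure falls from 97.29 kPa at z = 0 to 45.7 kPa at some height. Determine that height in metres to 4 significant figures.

z ≈ 5456 m

Scale height: H = RT/g = 287 × 247 / 9.818 = 7220.3 m.
Invert the barometric formula: z = H ln(P₀/P).
P₀/P = 97.29/45.7 = 2.1289; ln(2.1289) = 0.75561.
z = 7220.3 × 0.75561 = 5455.7 m.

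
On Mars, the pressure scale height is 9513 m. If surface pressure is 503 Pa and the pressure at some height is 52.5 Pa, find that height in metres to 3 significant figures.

Invert the barometric formula: z = H ln(P₀/P).
P₀/P = 503/52.5 = 9.5810; ln(9.5810) = 2.2598.
z = 9513.0 × 2.2598 = 21497 m.

z ≈ 21500 m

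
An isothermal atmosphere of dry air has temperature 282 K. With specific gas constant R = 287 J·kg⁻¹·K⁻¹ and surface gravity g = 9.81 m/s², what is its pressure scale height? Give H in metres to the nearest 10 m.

The scale height of an isothermal atmosphere is H = RT/g.
H = 287 × 282 / 9.81 = 80934/9.81 = 8250.2 m.

H ≈ 8250 m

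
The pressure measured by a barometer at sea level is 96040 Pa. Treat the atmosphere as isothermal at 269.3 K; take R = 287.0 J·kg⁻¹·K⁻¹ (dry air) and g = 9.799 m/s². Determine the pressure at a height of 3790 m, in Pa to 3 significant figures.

P ≈ 59400 Pa

Scale height: H = RT/g = 287.0 × 269.3 / 9.799 = 7887.4 m.
Barometric formula: P = P₀ exp(−z/H).
z/H = 3790.0/7887.4 = 0.48051; exp(−0.48051) = 0.61847.
P = 96040 × 0.61847 = 59398 Pa.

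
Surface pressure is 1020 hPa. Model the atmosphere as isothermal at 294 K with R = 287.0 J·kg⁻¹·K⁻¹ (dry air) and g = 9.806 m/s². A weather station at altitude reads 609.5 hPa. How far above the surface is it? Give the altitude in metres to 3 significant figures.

Scale height: H = RT/g = 287.0 × 294 / 9.806 = 8604.7 m.
Invert the barometric formula: z = H ln(P₀/P).
P₀/P = 1020/609.5 = 1.6735; ln(1.6735) = 0.51492.
z = 8604.7 × 0.51492 = 4430.7 m.

z ≈ 4430 m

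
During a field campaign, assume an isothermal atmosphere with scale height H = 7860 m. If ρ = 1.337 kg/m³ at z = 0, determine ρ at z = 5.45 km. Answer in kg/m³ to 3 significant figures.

In an isothermal atmosphere, density decays like pressure: ρ = ρ₀ exp(−z/H).
z/H = 5450.0/7860.0 = 0.69338; exp(−0.69338) = 0.49988.
ρ = 1.337 × 0.49988 = 0.66834 kg/m³.

ρ ≈ 0.668 kg/m³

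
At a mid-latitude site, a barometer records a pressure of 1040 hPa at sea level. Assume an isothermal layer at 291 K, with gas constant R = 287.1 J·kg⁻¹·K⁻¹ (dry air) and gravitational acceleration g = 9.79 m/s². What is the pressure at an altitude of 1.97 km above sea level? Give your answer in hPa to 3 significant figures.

P ≈ 826 hPa

Scale height: H = RT/g = 287.1 × 291 / 9.79 = 8533.8 m.
Barometric formula: P = P₀ exp(−z/H).
z/H = 1970.0/8533.8 = 0.23085; exp(−0.23085) = 0.79386.
P = 1040 × 0.79386 = 825.61 hPa.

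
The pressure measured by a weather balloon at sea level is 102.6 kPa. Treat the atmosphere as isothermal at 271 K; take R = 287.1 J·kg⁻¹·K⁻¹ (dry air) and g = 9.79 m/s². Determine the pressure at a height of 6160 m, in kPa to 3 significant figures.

P ≈ 47.3 kPa

Scale height: H = RT/g = 287.1 × 271 / 9.79 = 7947.3 m.
Barometric formula: P = P₀ exp(−z/H).
z/H = 6160.0/7947.3 = 0.77511; exp(−0.77511) = 0.46065.
P = 102.6 × 0.46065 = 47.263 kPa.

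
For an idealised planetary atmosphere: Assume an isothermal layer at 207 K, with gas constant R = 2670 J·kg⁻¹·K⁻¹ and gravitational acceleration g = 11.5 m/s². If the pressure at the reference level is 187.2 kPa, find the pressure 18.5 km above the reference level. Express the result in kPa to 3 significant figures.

Scale height: H = RT/g = 2670 × 207 / 11.5 = 48060 m.
Barometric formula: P = P₀ exp(−z/H).
z/H = 18500/48060 = 0.38494; exp(−0.38494) = 0.68049.
P = 187.2 × 0.68049 = 127.39 kPa.

P ≈ 127 kPa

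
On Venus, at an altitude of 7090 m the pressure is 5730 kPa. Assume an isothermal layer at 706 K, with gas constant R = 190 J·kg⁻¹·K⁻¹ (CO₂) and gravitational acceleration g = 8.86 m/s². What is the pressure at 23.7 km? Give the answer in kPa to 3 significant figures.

Scale height: H = RT/g = 190 × 706 / 8.86 = 15140 m.
Between two levels, P₂ = P₁ exp(−Δz/H) with Δz = z₂ − z₁.
Δz = 23700 − 7090.0 = 16610 m; Δz/H = 16610/15140 = 1.0971.
P₂ = 5730 × exp(−1.0971) = 5730 × 0.33384 = 1912.9 kPa.

P ≈ 1910 kPa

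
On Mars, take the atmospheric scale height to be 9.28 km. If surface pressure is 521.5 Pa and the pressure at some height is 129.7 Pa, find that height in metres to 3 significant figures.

z ≈ 12900 m

Invert the barometric formula: z = H ln(P₀/P).
P₀/P = 521.5/129.7 = 4.0208; ln(4.0208) = 1.3915.
z = 9280.0 × 1.3915 = 12913 m.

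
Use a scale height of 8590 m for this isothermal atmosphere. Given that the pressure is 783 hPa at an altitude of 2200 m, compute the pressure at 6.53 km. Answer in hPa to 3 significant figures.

Between two levels, P₂ = P₁ exp(−Δz/H) with Δz = z₂ − z₁.
Δz = 6530.0 − 2200.0 = 4330.0 m; Δz/H = 4330.0/8590.0 = 0.50407.
P₂ = 783 × exp(−0.50407) = 783 × 0.60407 = 472.99 hPa.

P ≈ 473 hPa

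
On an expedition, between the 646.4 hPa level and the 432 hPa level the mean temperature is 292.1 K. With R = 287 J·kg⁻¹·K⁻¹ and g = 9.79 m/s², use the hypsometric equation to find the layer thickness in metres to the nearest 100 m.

Hypsometric equation: Δz = (R T̄/g) ln(P₁/P₂).
R T̄/g = 287 × 292.1 / 9.79 = 8563.1 m.
ln(646.4/432) = ln(1.4963) = 0.40300.
Δz = 8563.1 × 0.40300 = 3450.9 m.

Δz ≈ 3500 m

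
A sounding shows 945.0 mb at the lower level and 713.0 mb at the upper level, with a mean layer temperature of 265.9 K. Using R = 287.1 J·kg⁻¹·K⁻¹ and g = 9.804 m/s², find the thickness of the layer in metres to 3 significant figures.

Δz ≈ 2190 m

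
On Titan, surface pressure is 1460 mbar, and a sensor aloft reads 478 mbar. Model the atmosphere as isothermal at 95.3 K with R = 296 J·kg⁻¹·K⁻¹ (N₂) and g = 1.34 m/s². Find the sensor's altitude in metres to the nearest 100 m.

Scale height: H = RT/g = 296 × 95.3 / 1.34 = 21051 m.
Invert the barometric formula: z = H ln(P₀/P).
P₀/P = 1460/478 = 3.0544; ln(3.0544) = 1.1166.
z = 21051 × 1.1166 = 23506 m.

z ≈ 23500 m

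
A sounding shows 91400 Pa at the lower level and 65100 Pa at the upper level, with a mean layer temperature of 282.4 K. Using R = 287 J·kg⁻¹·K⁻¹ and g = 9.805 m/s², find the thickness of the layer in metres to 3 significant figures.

Hypsometric equation: Δz = (R T̄/g) ln(P₁/P₂).
R T̄/g = 287 × 282.4 / 9.805 = 8266.1 m.
ln(91400/65100) = ln(1.4040) = 0.33933.
Δz = 8266.1 × 0.33933 = 2804.9 m.

Δz ≈ 2800 m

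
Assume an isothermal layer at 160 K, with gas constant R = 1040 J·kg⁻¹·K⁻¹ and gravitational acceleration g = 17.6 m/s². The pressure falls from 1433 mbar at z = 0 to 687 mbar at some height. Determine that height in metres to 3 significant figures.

Scale height: H = RT/g = 1040 × 160 / 17.6 = 9454.5 m.
Invert the barometric formula: z = H ln(P₀/P).
P₀/P = 1433/687 = 2.0859; ln(2.0859) = 0.73520.
z = 9454.5 × 0.73520 = 6950.9 m.

z ≈ 6950 m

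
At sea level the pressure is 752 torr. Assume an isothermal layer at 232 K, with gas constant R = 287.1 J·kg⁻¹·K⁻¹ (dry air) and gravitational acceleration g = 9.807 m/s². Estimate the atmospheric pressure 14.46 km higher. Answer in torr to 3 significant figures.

P ≈ 89.5 torr

Scale height: H = RT/g = 287.1 × 232 / 9.807 = 6791.8 m.
Barometric formula: P = P₀ exp(−z/H).
z/H = 14460/6791.8 = 2.1290; exp(−2.1290) = 0.11896.
P = 752 × 0.11896 = 89.458 torr.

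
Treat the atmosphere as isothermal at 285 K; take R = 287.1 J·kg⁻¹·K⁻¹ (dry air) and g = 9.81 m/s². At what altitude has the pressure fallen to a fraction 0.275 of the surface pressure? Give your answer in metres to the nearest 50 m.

Scale height: H = RT/g = 287.1 × 285 / 9.81 = 8340.8 m.
Set P/P₀ = exp(−z/H) = 0.275, so z = −H ln(0.275).
−ln(0.275) = 1.2910; z = 8340.8 × 1.2910 = 10768 m.

z ≈ 10750 m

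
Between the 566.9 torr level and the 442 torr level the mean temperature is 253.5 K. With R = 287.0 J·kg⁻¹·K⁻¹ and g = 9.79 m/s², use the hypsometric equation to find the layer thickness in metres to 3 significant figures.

Δz ≈ 1850 m

Hypsometric equation: Δz = (R T̄/g) ln(P₁/P₂).
R T̄/g = 287.0 × 253.5 / 9.79 = 7431.5 m.
ln(566.9/442) = ln(1.2826) = 0.24889.
Δz = 7431.5 × 0.24889 = 1849.6 m.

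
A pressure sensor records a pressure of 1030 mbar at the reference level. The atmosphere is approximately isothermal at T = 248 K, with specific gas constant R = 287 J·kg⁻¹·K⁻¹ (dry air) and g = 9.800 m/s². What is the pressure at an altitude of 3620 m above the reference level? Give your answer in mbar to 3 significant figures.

P ≈ 626 mbar

Scale height: H = RT/g = 287 × 248 / 9.800 = 7262.9 m.
Barometric formula: P = P₀ exp(−z/H).
z/H = 3620.0/7262.9 = 0.49842; exp(−0.49842) = 0.60749.
P = 1030 × 0.60749 = 625.71 mbar.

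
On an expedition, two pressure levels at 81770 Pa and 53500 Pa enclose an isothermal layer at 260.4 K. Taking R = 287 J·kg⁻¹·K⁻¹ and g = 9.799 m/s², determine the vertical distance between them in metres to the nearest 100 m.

Hypsometric equation: Δz = (R T̄/g) ln(P₁/P₂).
R T̄/g = 287 × 260.4 / 9.799 = 7626.8 m.
ln(81770/53500) = ln(1.5284) = 0.42422.
Δz = 7626.8 × 0.42422 = 3235.4 m.

Δz ≈ 3200 m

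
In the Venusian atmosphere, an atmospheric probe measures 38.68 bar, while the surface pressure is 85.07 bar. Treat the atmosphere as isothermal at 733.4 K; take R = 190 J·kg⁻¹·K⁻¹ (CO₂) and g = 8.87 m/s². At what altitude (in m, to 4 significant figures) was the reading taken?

Scale height: H = RT/g = 190 × 733.4 / 8.87 = 15710 m.
Invert the barometric formula: z = H ln(P₀/P).
P₀/P = 85.07/38.68 = 2.1993; ln(2.1993) = 0.78814.
z = 15710 × 0.78814 = 12382 m.

z ≈ 12380 m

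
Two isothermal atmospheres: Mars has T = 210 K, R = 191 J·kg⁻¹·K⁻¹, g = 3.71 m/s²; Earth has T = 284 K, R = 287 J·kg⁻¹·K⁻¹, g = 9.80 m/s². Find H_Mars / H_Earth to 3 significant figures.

H = RT/g for each body.
H_Mars = 191 × 210 / 3.71 = 10811 m.
H_Earth = 287 × 284 / 9.80 = 8317.1 m.
H_Mars/H_Earth = 10811/8317.1 = 1.2999.

H_Mars/H_Earth ≈ 1.30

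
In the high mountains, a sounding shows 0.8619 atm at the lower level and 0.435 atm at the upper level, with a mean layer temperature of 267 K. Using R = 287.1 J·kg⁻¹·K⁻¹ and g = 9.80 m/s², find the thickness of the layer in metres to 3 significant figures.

Δz ≈ 5350 m

Hypsometric equation: Δz = (R T̄/g) ln(P₁/P₂).
R T̄/g = 287.1 × 267 / 9.80 = 7822.0 m.
ln(0.8619/0.435) = ln(1.9814) = 0.68380.
Δz = 7822.0 × 0.68380 = 5348.7 m.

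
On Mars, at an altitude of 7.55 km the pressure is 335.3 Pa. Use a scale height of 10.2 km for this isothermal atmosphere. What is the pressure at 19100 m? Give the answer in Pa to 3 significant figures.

P ≈ 108 Pa

Between two levels, P₂ = P₁ exp(−Δz/H) with Δz = z₂ − z₁.
Δz = 19100 − 7550.0 = 11550 m; Δz/H = 11550/10200 = 1.1324.
P₂ = 335.3 × exp(−1.1324) = 335.3 × 0.32226 = 108.05 Pa.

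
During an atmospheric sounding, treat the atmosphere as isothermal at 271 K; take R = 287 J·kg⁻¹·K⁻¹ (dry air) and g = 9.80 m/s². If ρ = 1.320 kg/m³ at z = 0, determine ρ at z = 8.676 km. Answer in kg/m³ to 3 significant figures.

ρ ≈ 0.442 kg/m³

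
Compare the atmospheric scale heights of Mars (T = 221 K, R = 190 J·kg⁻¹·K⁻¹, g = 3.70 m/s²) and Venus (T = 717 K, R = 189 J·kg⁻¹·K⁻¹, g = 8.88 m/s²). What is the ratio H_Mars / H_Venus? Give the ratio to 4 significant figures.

H_Mars/H_Venus ≈ 0.7437

H = RT/g for each body.
H_Mars = 190 × 221 / 3.70 = 11349 m.
H_Venus = 189 × 717 / 8.88 = 15260 m.
H_Mars/H_Venus = 11349/15260 = 0.74371.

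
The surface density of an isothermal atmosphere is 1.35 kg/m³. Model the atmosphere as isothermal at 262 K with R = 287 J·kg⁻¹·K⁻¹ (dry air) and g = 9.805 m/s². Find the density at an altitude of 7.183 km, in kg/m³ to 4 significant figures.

Scale height: H = RT/g = 287 × 262 / 9.805 = 7668.9 m.
In an isothermal atmosphere, density decays like pressure: ρ = ρ₀ exp(−z/H).
z/H = 7183.0/7668.9 = 0.93664; exp(−0.93664) = 0.39194.
ρ = 1.35 × 0.39194 = 0.52912 kg/m³.

ρ ≈ 0.5291 kg/m³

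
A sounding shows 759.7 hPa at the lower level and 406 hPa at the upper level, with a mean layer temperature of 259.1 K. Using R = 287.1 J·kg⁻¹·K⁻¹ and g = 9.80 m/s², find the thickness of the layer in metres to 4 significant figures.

Hypsometric equation: Δz = (R T̄/g) ln(P₁/P₂).
R T̄/g = 287.1 × 259.1 / 9.80 = 7590.6 m.
ln(759.7/406) = ln(1.8712) = 0.62658.
Δz = 7590.6 × 0.62658 = 4756.1 m.

Δz ≈ 4756 m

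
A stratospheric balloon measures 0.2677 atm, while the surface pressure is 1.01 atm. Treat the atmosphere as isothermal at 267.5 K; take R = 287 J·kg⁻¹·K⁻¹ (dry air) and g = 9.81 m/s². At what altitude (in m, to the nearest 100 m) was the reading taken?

Scale height: H = RT/g = 287 × 267.5 / 9.81 = 7825.9 m.
Invert the barometric formula: z = H ln(P₀/P).
P₀/P = 1.01/0.2677 = 3.7729; ln(3.7729) = 1.3278.
z = 7825.9 × 1.3278 = 10391 m.

z ≈ 10400 m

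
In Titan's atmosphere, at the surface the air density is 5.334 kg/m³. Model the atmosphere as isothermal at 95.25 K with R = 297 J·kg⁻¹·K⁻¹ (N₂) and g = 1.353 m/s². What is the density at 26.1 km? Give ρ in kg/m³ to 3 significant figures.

Scale height: H = RT/g = 297 × 95.25 / 1.353 = 20909 m.
In an isothermal atmosphere, density decays like pressure: ρ = ρ₀ exp(−z/H).
z/H = 26100/20909 = 1.2483; exp(−1.2483) = 0.28699.
ρ = 5.334 × 0.28699 = 1.5308 kg/m³.

ρ ≈ 1.53 kg/m³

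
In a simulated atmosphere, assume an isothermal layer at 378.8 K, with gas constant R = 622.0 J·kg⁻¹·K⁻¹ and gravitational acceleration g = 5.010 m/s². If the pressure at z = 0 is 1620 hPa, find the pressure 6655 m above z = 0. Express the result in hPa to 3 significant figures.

P ≈ 1410 hPa

Scale height: H = RT/g = 622.0 × 378.8 / 5.010 = 47029 m.
Barometric formula: P = P₀ exp(−z/H).
z/H = 6655.0/47029 = 0.14151; exp(−0.14151) = 0.86805.
P = 1620 × 0.86805 = 1406.2 hPa.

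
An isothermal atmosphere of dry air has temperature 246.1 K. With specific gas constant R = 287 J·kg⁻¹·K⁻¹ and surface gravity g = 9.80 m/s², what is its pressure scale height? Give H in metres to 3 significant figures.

The scale height of an isothermal atmosphere is H = RT/g.
H = 287 × 246.1 / 9.80 = 70631/9.80 = 7207.2 m.

H ≈ 7210 m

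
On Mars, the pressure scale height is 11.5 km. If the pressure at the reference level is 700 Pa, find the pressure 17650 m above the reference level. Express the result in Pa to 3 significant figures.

Barometric formula: P = P₀ exp(−z/H).
z/H = 17650/11500 = 1.5348; exp(−1.5348) = 0.21550.
P = 700 × 0.21550 = 150.85 Pa.

P ≈ 151 Pa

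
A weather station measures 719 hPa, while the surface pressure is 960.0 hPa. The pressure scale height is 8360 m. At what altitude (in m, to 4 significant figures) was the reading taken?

Invert the barometric formula: z = H ln(P₀/P).
P₀/P = 960.0/719 = 1.3352; ln(1.3352) = 0.28908.
z = 8360.0 × 0.28908 = 2416.7 m.

z ≈ 2417 m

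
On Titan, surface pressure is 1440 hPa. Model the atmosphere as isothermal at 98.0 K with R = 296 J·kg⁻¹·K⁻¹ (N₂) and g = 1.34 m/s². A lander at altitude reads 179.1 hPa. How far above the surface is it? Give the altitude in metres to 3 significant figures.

z ≈ 45100 m

Scale height: H = RT/g = 296 × 98.0 / 1.34 = 21648 m.
Invert the barometric formula: z = H ln(P₀/P).
P₀/P = 1440/179.1 = 8.0402; ln(8.0402) = 2.0845.
z = 21648 × 2.0845 = 45125 m.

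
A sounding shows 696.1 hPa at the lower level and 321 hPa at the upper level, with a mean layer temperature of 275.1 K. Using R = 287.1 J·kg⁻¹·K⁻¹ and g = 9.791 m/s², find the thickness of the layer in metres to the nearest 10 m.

Δz ≈ 6240 m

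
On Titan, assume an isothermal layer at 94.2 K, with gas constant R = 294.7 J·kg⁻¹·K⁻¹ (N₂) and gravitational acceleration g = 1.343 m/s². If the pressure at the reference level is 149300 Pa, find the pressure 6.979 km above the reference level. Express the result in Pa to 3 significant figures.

P ≈ 107000 Pa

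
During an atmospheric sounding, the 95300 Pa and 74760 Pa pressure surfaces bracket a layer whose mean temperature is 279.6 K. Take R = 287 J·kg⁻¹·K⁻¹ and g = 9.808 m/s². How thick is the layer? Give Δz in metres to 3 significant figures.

Hypsometric equation: Δz = (R T̄/g) ln(P₁/P₂).
R T̄/g = 287 × 279.6 / 9.808 = 8181.6 m.
ln(95300/74760) = ln(1.2747) = 0.24271.
Δz = 8181.6 × 0.24271 = 1985.8 m.

Δz ≈ 1990 m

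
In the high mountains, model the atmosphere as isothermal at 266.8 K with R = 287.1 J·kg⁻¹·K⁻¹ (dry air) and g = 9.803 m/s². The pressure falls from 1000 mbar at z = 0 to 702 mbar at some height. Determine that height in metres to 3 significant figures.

z ≈ 2760 m

Scale height: H = RT/g = 287.1 × 266.8 / 9.803 = 7813.8 m.
Invert the barometric formula: z = H ln(P₀/P).
P₀/P = 1000/702 = 1.4245; ln(1.4245) = 0.35382.
z = 7813.8 × 0.35382 = 2764.7 m.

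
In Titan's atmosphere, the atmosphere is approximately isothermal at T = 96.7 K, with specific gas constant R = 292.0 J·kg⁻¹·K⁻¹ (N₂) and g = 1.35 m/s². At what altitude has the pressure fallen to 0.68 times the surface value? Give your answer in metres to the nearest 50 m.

z ≈ 8050 m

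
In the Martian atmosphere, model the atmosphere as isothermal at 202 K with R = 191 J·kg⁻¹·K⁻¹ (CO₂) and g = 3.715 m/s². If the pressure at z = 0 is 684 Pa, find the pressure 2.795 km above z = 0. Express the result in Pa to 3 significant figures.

P ≈ 523 Pa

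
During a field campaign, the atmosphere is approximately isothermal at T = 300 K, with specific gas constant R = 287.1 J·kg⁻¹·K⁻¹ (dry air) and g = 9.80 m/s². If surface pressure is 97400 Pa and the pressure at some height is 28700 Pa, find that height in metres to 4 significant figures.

Scale height: H = RT/g = 287.1 × 300 / 9.80 = 8788.8 m.
Invert the barometric formula: z = H ln(P₀/P).
P₀/P = 97400/28700 = 3.3937; ln(3.3937) = 1.2219.
z = 8788.8 × 1.2219 = 10739 m.

z ≈ 10740 m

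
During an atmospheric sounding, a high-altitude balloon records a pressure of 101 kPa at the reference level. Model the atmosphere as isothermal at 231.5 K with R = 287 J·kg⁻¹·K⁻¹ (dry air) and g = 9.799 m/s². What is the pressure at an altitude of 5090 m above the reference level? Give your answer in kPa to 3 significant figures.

Scale height: H = RT/g = 287 × 231.5 / 9.799 = 6780.3 m.
Barometric formula: P = P₀ exp(−z/H).
z/H = 5090.0/6780.3 = 0.75070; exp(−0.75070) = 0.47204.
P = 101 × 0.47204 = 47.676 kPa.

P ≈ 47.7 kPa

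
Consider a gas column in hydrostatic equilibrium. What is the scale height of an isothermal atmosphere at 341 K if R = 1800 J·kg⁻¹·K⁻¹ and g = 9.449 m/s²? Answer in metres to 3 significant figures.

H ≈ 65000 m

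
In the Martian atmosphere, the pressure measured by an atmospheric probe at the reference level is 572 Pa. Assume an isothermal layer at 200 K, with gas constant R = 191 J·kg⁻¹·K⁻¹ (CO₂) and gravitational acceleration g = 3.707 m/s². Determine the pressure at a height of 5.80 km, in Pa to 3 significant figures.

P ≈ 326 Pa

Scale height: H = RT/g = 191 × 200 / 3.707 = 10305 m.
Barometric formula: P = P₀ exp(−z/H).
z/H = 5800.0/10305 = 0.56283; exp(−0.56283) = 0.56959.
P = 572 × 0.56959 = 325.81 Pa.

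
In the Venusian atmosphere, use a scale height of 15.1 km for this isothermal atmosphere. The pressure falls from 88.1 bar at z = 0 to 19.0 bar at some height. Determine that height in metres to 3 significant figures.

z ≈ 23200 m

Invert the barometric formula: z = H ln(P₀/P).
P₀/P = 88.1/19.0 = 4.6368; ln(4.6368) = 1.5340.
z = 15100 × 1.5340 = 23163 m.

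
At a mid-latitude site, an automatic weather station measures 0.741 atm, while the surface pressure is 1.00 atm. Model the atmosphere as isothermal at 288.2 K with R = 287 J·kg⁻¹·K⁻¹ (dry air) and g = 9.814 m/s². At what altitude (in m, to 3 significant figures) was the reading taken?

Scale height: H = RT/g = 287 × 288.2 / 9.814 = 8428.1 m.
Invert the barometric formula: z = H ln(P₀/P).
P₀/P = 1.00/0.741 = 1.3495; ln(1.3495) = 0.29973.
z = 8428.1 × 0.29973 = 2526.2 m.

z ≈ 2530 m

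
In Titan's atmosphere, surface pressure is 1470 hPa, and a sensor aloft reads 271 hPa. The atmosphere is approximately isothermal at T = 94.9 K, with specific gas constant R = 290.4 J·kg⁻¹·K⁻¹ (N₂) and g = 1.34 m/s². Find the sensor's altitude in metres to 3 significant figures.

z ≈ 34800 m

Scale height: H = RT/g = 290.4 × 94.9 / 1.34 = 20566 m.
Invert the barometric formula: z = H ln(P₀/P).
P₀/P = 1470/271 = 5.4244; ln(5.4244) = 1.6909.
z = 20566 × 1.6909 = 34775 m.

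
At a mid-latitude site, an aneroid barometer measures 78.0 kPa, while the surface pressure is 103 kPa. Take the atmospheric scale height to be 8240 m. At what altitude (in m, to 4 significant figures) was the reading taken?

z ≈ 2291 m

Invert the barometric formula: z = H ln(P₀/P).
P₀/P = 103/78.0 = 1.3205; ln(1.3205) = 0.27801.
z = 8240.0 × 0.27801 = 2290.8 m.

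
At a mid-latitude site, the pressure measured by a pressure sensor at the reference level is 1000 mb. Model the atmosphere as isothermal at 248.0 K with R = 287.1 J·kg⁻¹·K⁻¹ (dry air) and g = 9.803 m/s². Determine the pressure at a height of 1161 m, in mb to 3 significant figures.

Scale height: H = RT/g = 287.1 × 248.0 / 9.803 = 7263.2 m.
Barometric formula: P = P₀ exp(−z/H).
z/H = 1161.0/7263.2 = 0.15985; exp(−0.15985) = 0.85227.
P = 1000 × 0.85227 = 852.27 mb.

P ≈ 852 mb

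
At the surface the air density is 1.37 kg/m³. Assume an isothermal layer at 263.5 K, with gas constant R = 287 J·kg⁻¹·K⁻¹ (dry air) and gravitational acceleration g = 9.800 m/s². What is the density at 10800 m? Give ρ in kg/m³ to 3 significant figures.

ρ ≈ 0.338 kg/m³

Scale height: H = RT/g = 287 × 263.5 / 9.800 = 7716.8 m.
In an isothermal atmosphere, density decays like pressure: ρ = ρ₀ exp(−z/H).
z/H = 10800/7716.8 = 1.3995; exp(−1.3995) = 0.24672.
ρ = 1.37 × 0.24672 = 0.33801 kg/m³.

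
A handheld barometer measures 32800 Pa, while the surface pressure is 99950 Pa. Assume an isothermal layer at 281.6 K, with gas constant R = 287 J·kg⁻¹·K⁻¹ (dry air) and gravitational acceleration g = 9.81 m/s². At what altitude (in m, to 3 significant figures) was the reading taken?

Scale height: H = RT/g = 287 × 281.6 / 9.81 = 8238.5 m.
Invert the barometric formula: z = H ln(P₀/P).
P₀/P = 99950/32800 = 3.0473; ln(3.0473) = 1.1143.
z = 8238.5 × 1.1143 = 9180.2 m.

z ≈ 9180 m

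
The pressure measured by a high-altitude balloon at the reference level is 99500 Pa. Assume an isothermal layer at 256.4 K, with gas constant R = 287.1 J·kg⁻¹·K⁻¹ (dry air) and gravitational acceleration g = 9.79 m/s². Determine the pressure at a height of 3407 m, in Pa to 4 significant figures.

Scale height: H = RT/g = 287.1 × 256.4 / 9.79 = 7519.1 m.
Barometric formula: P = P₀ exp(−z/H).
z/H = 3407.0/7519.1 = 0.45311; exp(−0.45311) = 0.63565.
P = 99500 × 0.63565 = 63247 Pa.

P ≈ 63250 Pa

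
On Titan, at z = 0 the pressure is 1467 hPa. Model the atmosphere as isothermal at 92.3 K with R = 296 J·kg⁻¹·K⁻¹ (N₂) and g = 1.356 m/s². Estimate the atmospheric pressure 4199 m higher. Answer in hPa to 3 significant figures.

Scale height: H = RT/g = 296 × 92.3 / 1.356 = 20148 m.
Barometric formula: P = P₀ exp(−z/H).
z/H = 4199.0/20148 = 0.20841; exp(−0.20841) = 0.81187.
P = 1467 × 0.81187 = 1191.0 hPa.

P ≈ 1190 hPa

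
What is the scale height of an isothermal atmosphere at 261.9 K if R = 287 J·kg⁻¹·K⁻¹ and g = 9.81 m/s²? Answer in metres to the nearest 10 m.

H ≈ 7660 m

The scale height of an isothermal atmosphere is H = RT/g.
H = 287 × 261.9 / 9.81 = 75165/9.81 = 7662.1 m.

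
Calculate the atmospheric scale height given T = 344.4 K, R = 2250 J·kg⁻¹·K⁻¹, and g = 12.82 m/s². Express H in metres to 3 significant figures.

The scale height of an isothermal atmosphere is H = RT/g.
H = 2250 × 344.4 / 12.82 = 774900/12.82 = 60445 m.

H ≈ 60400 m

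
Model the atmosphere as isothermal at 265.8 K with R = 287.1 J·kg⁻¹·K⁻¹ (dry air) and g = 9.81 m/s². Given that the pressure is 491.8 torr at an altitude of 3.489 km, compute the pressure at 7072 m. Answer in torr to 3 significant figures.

P ≈ 310 torr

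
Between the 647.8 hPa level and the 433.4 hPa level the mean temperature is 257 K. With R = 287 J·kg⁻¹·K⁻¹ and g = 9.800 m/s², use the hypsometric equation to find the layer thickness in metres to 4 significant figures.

Δz ≈ 3025 m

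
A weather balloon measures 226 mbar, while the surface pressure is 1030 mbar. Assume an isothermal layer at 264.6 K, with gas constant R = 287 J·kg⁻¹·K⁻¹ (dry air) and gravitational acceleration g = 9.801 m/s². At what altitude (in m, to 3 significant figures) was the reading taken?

z ≈ 11800 m

Scale height: H = RT/g = 287 × 264.6 / 9.801 = 7748.2 m.
Invert the barometric formula: z = H ln(P₀/P).
P₀/P = 1030/226 = 4.5575; ln(4.5575) = 1.5168.
z = 7748.2 × 1.5168 = 11752 m.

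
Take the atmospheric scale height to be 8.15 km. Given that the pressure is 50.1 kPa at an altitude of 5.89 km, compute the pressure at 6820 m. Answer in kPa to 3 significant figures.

P ≈ 44.7 kPa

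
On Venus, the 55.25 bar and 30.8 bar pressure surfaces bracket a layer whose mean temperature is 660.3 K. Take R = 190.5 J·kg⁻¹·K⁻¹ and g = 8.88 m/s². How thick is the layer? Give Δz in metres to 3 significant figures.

Δz ≈ 8280 m

Hypsometric equation: Δz = (R T̄/g) ln(P₁/P₂).
R T̄/g = 190.5 × 660.3 / 8.88 = 14165 m.
ln(55.25/30.8) = ln(1.7938) = 0.58434.
Δz = 14165 × 0.58434 = 8277.2 m.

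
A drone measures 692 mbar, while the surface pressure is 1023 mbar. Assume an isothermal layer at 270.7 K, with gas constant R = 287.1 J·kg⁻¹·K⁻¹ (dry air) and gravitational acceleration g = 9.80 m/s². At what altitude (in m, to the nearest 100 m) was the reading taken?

z ≈ 3100 m

Scale height: H = RT/g = 287.1 × 270.7 / 9.80 = 7930.4 m.
Invert the barometric formula: z = H ln(P₀/P).
P₀/P = 1023/692 = 1.4783; ln(1.4783) = 0.39089.
z = 7930.4 × 0.39089 = 3099.9 m.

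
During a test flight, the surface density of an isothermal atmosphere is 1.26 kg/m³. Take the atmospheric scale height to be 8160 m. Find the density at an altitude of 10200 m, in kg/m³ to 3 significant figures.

In an isothermal atmosphere, density decays like pressure: ρ = ρ₀ exp(−z/H).
z/H = 10200/8160.0 = 1.2500; exp(−1.2500) = 0.28650.
ρ = 1.26 × 0.28650 = 0.36099 kg/m³.

ρ ≈ 0.361 kg/m³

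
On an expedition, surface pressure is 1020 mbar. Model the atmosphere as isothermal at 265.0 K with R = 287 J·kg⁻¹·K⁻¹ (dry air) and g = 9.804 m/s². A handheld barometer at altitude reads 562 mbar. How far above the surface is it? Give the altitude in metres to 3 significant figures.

z ≈ 4620 m

Scale height: H = RT/g = 287 × 265.0 / 9.804 = 7757.5 m.
Invert the barometric formula: z = H ln(P₀/P).
P₀/P = 1020/562 = 1.8149; ln(1.8149) = 0.59603.
z = 7757.5 × 0.59603 = 4623.7 m.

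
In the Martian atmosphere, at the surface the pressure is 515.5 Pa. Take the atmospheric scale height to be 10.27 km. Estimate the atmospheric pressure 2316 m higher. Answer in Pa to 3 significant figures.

Barometric formula: P = P₀ exp(−z/H).
z/H = 2316.0/10270 = 0.22551; exp(−0.22551) = 0.79811.
P = 515.5 × 0.79811 = 411.43 Pa.

P ≈ 411 Pa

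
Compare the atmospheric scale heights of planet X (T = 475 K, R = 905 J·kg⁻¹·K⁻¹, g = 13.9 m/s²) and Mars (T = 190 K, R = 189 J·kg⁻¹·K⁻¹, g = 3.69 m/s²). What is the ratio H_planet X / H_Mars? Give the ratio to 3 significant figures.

H_planet X/H_Mars ≈ 3.18

H = RT/g for each body.
H_planet X = 905 × 475 / 13.9 = 30926 m.
H_Mars = 189 × 190 / 3.69 = 9731.7 m.
H_planet X/H_Mars = 30926/9731.7 = 3.1779.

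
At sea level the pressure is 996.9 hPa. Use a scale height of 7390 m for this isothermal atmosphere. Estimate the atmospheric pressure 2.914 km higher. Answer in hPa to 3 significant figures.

Barometric formula: P = P₀ exp(−z/H).
z/H = 2914.0/7390.0 = 0.39432; exp(−0.39432) = 0.67414.
P = 996.9 × 0.67414 = 672.05 hPa.

P ≈ 672 hPa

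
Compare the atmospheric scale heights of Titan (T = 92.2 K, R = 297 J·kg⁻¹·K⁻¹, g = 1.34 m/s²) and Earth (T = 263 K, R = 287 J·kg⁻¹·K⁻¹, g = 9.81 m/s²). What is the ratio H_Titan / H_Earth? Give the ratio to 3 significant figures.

H = RT/g for each body.
H_Titan = 297 × 92.2 / 1.34 = 20435 m.
H_Earth = 287 × 263 / 9.81 = 7694.3 m.
H_Titan/H_Earth = 20435/7694.3 = 2.6559.

H_Titan/H_Earth ≈ 2.66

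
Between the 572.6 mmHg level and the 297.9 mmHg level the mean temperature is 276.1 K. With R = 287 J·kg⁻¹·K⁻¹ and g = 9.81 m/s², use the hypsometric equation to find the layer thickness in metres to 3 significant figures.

Hypsometric equation: Δz = (R T̄/g) ln(P₁/P₂).
R T̄/g = 287 × 276.1 / 9.81 = 8077.5 m.
ln(572.6/297.9) = ln(1.9221) = 0.65342.
Δz = 8077.5 × 0.65342 = 5278.0 m.

Δz ≈ 5280 m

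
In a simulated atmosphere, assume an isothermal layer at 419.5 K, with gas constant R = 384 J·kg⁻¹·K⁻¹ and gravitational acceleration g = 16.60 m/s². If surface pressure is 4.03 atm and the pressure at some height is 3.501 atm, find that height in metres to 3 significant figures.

Scale height: H = RT/g = 384 × 419.5 / 16.60 = 9704.1 m.
Invert the barometric formula: z = H ln(P₀/P).
P₀/P = 4.03/3.501 = 1.1511; ln(1.1511) = 0.14072.
z = 9704.1 × 0.14072 = 1365.6 m.

z ≈ 1370 m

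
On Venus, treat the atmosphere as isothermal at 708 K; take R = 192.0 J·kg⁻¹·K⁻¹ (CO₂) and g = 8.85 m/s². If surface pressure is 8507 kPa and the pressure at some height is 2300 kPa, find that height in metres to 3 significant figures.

z ≈ 20100 m

Scale height: H = RT/g = 192.0 × 708 / 8.85 = 15360 m.
Invert the barometric formula: z = H ln(P₀/P).
P₀/P = 8507/2300 = 3.6987; ln(3.6987) = 1.3080.
z = 15360 × 1.3080 = 20091 m.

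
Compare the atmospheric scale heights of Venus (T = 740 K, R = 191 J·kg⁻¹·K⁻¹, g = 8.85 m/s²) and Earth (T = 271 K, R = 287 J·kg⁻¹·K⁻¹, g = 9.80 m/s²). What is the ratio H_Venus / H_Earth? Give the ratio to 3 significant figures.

H_Venus/H_Earth ≈ 2.01

H = RT/g for each body.
H_Venus = 191 × 740 / 8.85 = 15971 m.
H_Earth = 287 × 271 / 9.80 = 7936.4 m.
H_Venus/H_Earth = 15971/7936.4 = 2.0124.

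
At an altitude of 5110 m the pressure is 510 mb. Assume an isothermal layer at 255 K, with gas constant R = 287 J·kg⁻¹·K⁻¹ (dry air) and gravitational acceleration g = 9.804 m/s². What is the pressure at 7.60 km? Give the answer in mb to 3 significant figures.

P ≈ 365 mb

Scale height: H = RT/g = 287 × 255 / 9.804 = 7464.8 m.
Between two levels, P₂ = P₁ exp(−Δz/H) with Δz = z₂ − z₁.
Δz = 7600.0 − 5110.0 = 2490.0 m; Δz/H = 2490.0/7464.8 = 0.33357.
P₂ = 510 × exp(−0.33357) = 510 × 0.71636 = 365.34 mb.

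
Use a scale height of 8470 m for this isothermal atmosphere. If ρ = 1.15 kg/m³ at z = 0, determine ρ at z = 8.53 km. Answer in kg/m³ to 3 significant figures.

In an isothermal atmosphere, density decays like pressure: ρ = ρ₀ exp(−z/H).
z/H = 8530.0/8470.0 = 1.0071; exp(−1.0071) = 0.36528.
ρ = 1.15 × 0.36528 = 0.42007 kg/m³.

ρ ≈ 0.420 kg/m³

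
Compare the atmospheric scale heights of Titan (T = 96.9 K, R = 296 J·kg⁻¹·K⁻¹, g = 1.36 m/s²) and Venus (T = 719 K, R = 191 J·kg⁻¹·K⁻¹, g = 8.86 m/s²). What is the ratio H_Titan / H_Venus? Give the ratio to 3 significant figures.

H_Titan/H_Venus ≈ 1.36

H = RT/g for each body.
H_Titan = 296 × 96.9 / 1.36 = 21090 m.
H_Venus = 191 × 719 / 8.86 = 15500 m.
H_Titan/H_Venus = 21090/15500 = 1.3606.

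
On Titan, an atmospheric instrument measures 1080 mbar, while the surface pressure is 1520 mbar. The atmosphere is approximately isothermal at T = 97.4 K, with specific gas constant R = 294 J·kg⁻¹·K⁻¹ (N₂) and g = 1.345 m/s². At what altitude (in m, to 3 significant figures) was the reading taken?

Scale height: H = RT/g = 294 × 97.4 / 1.345 = 21290 m.
Invert the barometric formula: z = H ln(P₀/P).
P₀/P = 1520/1080 = 1.4074; ln(1.4074) = 0.34174.
z = 21290 × 0.34174 = 7275.6 m.

z ≈ 7280 m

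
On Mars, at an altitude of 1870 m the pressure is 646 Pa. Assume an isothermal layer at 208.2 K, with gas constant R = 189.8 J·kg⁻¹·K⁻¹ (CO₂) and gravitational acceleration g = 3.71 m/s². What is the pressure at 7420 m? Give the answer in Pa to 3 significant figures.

Scale height: H = RT/g = 189.8 × 208.2 / 3.71 = 10651 m.
Between two levels, P₂ = P₁ exp(−Δz/H) with Δz = z₂ − z₁.
Δz = 7420.0 − 1870.0 = 5550.0 m; Δz/H = 5550.0/10651 = 0.52108.
P₂ = 646 × exp(−0.52108) = 646 × 0.59388 = 383.65 Pa.

P ≈ 384 Pa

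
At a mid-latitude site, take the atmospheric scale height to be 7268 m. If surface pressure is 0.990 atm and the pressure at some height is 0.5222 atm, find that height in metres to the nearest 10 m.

Invert the barometric formula: z = H ln(P₀/P).
P₀/P = 0.990/0.5222 = 1.8958; ln(1.8958) = 0.63964.
z = 7268.0 × 0.63964 = 4648.9 m.

z ≈ 4650 m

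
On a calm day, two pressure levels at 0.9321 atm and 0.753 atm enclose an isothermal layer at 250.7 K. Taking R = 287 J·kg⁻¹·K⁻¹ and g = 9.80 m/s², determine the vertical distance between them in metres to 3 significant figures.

Hypsometric equation: Δz = (R T̄/g) ln(P₁/P₂).
R T̄/g = 287 × 250.7 / 9.80 = 7341.9 m.
ln(0.9321/0.753) = ln(1.2378) = 0.21334.
Δz = 7341.9 × 0.21334 = 1566.3 m.

Δz ≈ 1570 m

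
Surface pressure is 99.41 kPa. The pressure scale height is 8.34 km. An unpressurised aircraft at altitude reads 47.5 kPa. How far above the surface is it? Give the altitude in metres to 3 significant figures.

Invert the barometric formula: z = H ln(P₀/P).
P₀/P = 99.41/47.5 = 2.0928; ln(2.0928) = 0.73850.
z = 8340.0 × 0.73850 = 6159.1 m.

z ≈ 6160 m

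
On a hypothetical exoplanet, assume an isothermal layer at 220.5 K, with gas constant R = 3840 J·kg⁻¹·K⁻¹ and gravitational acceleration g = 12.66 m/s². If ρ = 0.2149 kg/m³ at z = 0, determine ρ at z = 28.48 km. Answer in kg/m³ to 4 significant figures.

Scale height: H = RT/g = 3840 × 220.5 / 12.66 = 66882 m.
In an isothermal atmosphere, density decays like pressure: ρ = ρ₀ exp(−z/H).
z/H = 28480/66882 = 0.42582; exp(−0.42582) = 0.65323.
ρ = 0.2149 × 0.65323 = 0.14038 kg/m³.

ρ ≈ 0.1404 kg/m³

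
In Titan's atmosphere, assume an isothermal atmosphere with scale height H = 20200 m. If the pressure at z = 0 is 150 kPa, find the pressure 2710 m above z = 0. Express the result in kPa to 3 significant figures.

Barometric formula: P = P₀ exp(−z/H).
z/H = 2710.0/20200 = 0.13416; exp(−0.13416) = 0.87445.
P = 150 × 0.87445 = 131.17 kPa.

P ≈ 131 kPa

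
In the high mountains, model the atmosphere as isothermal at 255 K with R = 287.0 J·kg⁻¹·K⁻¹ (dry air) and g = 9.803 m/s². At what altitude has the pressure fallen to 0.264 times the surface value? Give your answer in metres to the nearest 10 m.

Scale height: H = RT/g = 287.0 × 255 / 9.803 = 7465.6 m.
Set P/P₀ = exp(−z/H) = 0.264, so z = −H ln(0.264).
−ln(0.264) = 1.3318; z = 7465.6 × 1.3318 = 9942.7 m.

z ≈ 9940 m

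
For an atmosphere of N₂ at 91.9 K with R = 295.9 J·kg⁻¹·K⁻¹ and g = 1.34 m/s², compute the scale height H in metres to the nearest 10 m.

H ≈ 20290 m

The scale height of an isothermal atmosphere is H = RT/g.
H = 295.9 × 91.9 / 1.34 = 27193/1.34 = 20293 m.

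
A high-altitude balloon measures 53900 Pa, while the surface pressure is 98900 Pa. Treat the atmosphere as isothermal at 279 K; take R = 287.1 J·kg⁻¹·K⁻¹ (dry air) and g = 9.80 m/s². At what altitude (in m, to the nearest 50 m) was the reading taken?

Scale height: H = RT/g = 287.1 × 279 / 9.80 = 8173.6 m.
Invert the barometric formula: z = H ln(P₀/P).
P₀/P = 98900/53900 = 1.8349; ln(1.8349) = 0.60699.
z = 8173.6 × 0.60699 = 4961.3 m.

z ≈ 4950 m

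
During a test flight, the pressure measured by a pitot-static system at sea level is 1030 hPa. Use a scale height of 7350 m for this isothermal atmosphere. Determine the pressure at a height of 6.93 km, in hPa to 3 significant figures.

P ≈ 401 hPa

Barometric formula: P = P₀ exp(−z/H).
z/H = 6930.0/7350.0 = 0.94286; exp(−0.94286) = 0.38951.
P = 1030 × 0.38951 = 401.20 hPa.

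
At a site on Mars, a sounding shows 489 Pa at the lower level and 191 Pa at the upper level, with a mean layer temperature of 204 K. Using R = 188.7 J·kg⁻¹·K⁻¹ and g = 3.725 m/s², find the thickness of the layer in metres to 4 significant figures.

Δz ≈ 9715 m

Hypsometric equation: Δz = (R T̄/g) ln(P₁/P₂).
R T̄/g = 188.7 × 204 / 3.725 = 10334 m.
ln(489/191) = ln(2.5602) = 0.94009.
Δz = 10334 × 0.94009 = 9714.9 m.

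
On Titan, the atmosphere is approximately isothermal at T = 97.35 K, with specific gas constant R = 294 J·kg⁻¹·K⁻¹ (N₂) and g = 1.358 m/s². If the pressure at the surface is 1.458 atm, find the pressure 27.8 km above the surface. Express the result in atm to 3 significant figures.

P ≈ 0.390 atm

Scale height: H = RT/g = 294 × 97.35 / 1.358 = 21076 m.
Barometric formula: P = P₀ exp(−z/H).
z/H = 27800/21076 = 1.3190; exp(−1.3190) = 0.26740.
P = 1.458 × 0.26740 = 0.38987 atm.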